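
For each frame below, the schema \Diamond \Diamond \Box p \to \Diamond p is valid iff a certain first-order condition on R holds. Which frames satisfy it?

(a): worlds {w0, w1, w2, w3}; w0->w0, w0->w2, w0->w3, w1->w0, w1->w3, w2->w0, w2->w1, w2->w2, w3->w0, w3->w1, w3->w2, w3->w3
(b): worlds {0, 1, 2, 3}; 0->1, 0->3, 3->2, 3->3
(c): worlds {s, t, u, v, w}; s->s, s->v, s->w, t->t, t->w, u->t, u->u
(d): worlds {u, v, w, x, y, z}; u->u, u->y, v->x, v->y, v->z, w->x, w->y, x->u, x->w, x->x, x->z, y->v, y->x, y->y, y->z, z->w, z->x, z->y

(a), (d)

The schema corresponds to a generalized confluence (Geach) condition: \forall x \forall y (x R^2 y \to \exists w (yRw \wedge xRw)).
(a): condition met.
(b): fails — 0R²2 but no w with 2Rw and 0Rw.
(c): fails — sR²v but no w* with vRw* and sRw*.
(d): condition met.
Valid on: (a), (d).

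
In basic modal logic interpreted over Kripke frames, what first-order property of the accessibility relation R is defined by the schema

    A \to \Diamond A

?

reflexivity: \forall x Rxx

This schema is equivalent to the T axiom □A → A.
It corresponds to reflexivity: \forall x Rxx.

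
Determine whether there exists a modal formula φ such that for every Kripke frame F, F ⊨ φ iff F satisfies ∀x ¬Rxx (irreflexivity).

Not modally definable

Modal frame validity is preserved under surjective bounded morphisms.
The 4-cycle (worlds w0,w1,w2,w3 with w0→w1→w2→w3→w0) is irreflexive, and the map sending every world to a single reflexive point • is a surjective bounded morphism (forth: every edge maps to (•,•); back: every world has a successor). So any modal formula valid on the 4-cycle is also valid on the reflexive point, which is not irreflexive.
So the class is not modally definable.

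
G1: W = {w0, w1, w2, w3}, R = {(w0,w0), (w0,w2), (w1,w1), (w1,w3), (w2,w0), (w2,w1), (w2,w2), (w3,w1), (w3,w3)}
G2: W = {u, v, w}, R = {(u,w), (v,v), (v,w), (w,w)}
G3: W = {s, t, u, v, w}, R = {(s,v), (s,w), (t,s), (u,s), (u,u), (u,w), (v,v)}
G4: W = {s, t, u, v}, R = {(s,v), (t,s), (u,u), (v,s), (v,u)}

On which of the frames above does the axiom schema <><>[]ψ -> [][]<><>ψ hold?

G2

This is the axiom for a generalized confluence (Geach) condition; its first-order frame correspondent is forall x forall y forall z ((x R^2 y & x R^2 z) -> exists w (yRw & z R^2 w)).
G1: fails — w0R²w0, w0R²w1 but no w with w0Rw and w1R²w.
G2: holds.
G3: fails — tR²v, tR²w but no w* with vRw* and wR²w*.
G4: fails — sR²s, sR²s but no w with sRw and sR²w.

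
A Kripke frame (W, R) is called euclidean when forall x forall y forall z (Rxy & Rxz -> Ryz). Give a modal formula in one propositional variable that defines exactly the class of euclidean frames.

The condition is the Euclidean property. The 5 schema ◇ψ → □◇ψ defines it.

◇ψ → □◇ψ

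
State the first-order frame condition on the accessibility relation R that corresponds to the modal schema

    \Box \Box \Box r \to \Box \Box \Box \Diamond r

\forall x \forall z (x R^3 z \to \exists w (x R^3 w \wedge zRw))

This is a Sahlqvist (Geach-type) schema ◇^0□^3r → □^3◇^1r.
Minimal-valuation argument: fix x; take any y with xR^0y and any z with xR^3z. Set V(r) to the set of worlds R-reachable from y in exactly 3 steps. Then □^3r holds at y, so the antecedent holds at x; validity forces ◇^1r at z, giving a w with zR^1w and yR^3w.
First-order correspondent: \forall x \forall z (x R^3 z \to \exists w (x R^3 w \wedge zRw)).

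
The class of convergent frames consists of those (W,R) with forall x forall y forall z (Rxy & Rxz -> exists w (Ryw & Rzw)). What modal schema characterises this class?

◇□s → □◇s

The condition is convergence. The .2 schema ◇□s → □◇s defines it.
Suppose ◇□s→□◇s is valid. Take Rxy, Rxz and set V(s)={w : Ryw}. Then □s at y so ◇□s at x, so □◇s at x, so ◇s at z, giving w with Rzw and Ryw.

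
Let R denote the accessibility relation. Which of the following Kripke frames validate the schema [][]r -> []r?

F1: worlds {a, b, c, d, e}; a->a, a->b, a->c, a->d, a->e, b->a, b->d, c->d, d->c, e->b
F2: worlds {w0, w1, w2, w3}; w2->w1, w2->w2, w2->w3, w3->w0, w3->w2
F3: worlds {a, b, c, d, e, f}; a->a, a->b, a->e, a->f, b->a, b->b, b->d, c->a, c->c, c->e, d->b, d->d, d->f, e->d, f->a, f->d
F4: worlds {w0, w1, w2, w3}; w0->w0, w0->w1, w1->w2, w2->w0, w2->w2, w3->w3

F3, F4

This is the axiom for density; its first-order frame correspondent is forall x forall y (Rxy -> exists z (Rxz & Rzy)).
F1: fails — Reb but no z with Rez and Rzb.
F2: fails — Rw3w0 but no z with Rw3z and Rzw0.
F3: ✓.
F4: ✓.
Valid on: F3, F4.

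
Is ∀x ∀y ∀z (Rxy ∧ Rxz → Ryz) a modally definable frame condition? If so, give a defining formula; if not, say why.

Definable; ◇p → □◇p defines it

The condition is the Euclidean property. A defining modal formula is ◇p → □◇p.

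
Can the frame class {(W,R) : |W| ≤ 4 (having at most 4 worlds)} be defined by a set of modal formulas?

No — not modally definable

Any modally definable frame class is closed under disjoint unions.
Any modal formula valid on each of 5 disjoint one-world frames is valid on their disjoint union (validity is preserved under disjoint unions). Each one-world frame has |W|=1≤4, but the union has |W|=5.
So no modal formula (or set of formulas) defines exactly the |W|≤4 frames.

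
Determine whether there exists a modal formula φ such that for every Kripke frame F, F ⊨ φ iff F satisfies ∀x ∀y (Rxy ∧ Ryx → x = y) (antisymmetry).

Not definable by any modal formula

If a class were modally definable it would be closed under surjective bounded morphisms (Goldblatt–Thomason).
The 4-cycle (worlds a,b,c,d with a→b→c→d→a) is antisymmetric. Sending even-indexed worlds to a and odd-indexed worlds to b is a surjective bounded morphism onto the two-world frame with a↔b, which is not antisymmetric.
Hence antisymmetry is not modally definable.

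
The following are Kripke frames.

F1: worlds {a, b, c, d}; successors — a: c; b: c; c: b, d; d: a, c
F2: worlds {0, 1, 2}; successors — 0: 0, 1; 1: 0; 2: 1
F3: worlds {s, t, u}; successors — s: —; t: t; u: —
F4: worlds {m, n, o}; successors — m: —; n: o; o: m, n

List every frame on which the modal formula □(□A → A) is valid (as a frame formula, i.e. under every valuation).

F3

The schema corresponds to shift-reflexivity: ∀x ∀y (Rxy → Ryy).
F1: fails — Rbc but not Rcc.
F2: fails — R01 but not R11.
F3: satisfies the condition.
F4: fails — Rno but not Roo.
Valid on: F3.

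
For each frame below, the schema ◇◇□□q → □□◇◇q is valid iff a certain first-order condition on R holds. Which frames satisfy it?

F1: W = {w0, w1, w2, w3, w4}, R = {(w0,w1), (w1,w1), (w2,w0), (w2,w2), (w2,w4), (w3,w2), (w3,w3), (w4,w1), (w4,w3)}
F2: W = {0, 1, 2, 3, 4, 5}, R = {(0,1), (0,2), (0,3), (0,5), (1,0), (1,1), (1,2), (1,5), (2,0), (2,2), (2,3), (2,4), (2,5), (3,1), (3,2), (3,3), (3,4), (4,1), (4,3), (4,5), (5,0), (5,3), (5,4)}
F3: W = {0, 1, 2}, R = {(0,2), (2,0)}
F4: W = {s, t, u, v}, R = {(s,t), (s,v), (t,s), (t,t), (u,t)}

F2, F3

This is the axiom for a generalized confluence (Geach) condition; its first-order frame correspondent is ∀x ∀y ∀z ((xR²y ∧ xR²z) → ∃w (yR²w ∧ zR²w)).
F1: fails — w2R²w0, w2R²w3 but no w with w0R²w and w3R²w.
F2: condition met.
F3: condition met.
F4: fails — tR²s, tR²v but no w with sR²w and vR²w.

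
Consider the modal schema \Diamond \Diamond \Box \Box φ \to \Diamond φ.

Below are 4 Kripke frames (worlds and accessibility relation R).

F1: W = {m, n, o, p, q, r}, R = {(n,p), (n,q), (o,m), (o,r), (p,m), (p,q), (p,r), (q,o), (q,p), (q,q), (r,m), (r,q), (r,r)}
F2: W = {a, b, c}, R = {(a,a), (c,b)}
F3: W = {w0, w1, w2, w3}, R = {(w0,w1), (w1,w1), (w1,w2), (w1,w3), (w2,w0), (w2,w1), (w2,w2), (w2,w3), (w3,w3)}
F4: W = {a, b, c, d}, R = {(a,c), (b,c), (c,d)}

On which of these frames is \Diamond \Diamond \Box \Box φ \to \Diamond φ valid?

F2

This is the axiom for a generalized confluence (Geach) condition; its first-order frame correspondent is \forall x \forall y (x R^2 y \to \exists w (y R^2 w \wedge xRw)).
F1: fails — nR²m but no w with mR²w and nRw.
F2: holds.
F3: fails — w0R²w3 but no w with w3R²w and w0Rw.
F4: fails — aR²d but no w with dR²w and aRw.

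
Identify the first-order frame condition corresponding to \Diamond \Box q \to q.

This is frame-equivalent to q → □◇q (substitute ¬q for q and contrapose).
Suppose q→□◇q is valid. Take Rxy and set V(q)={x}. Then q at x, so □◇q at x, so ◇q at y, so some z with Ryz has q; z=x, i.e. Ryx.

symmetry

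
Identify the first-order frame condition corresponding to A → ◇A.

reflexivity: ∀x Rxx

This is frame-equivalent to □A → A (substitute ¬A for A and contrapose).
Suppose □A→A is valid. At any x set V(A)={w : Rxw}. Then □A holds at x, so A holds at x, i.e. Rxx.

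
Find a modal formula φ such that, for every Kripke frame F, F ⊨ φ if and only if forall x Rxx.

A defining formula is □s → s (the T axiom).
Suppose □s→s is valid. At any x set V(s)={w : Rxw}. Then □s holds at x, so s holds at x, i.e. Rxx.

□s → s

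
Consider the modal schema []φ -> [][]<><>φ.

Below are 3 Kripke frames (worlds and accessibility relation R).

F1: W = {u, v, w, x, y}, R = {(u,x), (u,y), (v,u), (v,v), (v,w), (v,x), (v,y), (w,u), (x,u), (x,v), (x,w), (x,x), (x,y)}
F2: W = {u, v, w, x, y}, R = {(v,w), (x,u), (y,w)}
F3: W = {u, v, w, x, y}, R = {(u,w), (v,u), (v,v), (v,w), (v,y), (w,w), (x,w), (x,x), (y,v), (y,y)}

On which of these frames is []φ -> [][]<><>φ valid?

Frame correspondent (Sahlqvist): forall x forall z (x R^2 z -> exists w (xRw & z R^2 w)) — i.e. a generalized confluence (Geach) condition.
F1: fails — uR²y but no t with uRt and yR²t.
F2: satisfies the condition.
F3: fails — yR²u but no t with yRt and uR²t.
Valid on: F2.

F2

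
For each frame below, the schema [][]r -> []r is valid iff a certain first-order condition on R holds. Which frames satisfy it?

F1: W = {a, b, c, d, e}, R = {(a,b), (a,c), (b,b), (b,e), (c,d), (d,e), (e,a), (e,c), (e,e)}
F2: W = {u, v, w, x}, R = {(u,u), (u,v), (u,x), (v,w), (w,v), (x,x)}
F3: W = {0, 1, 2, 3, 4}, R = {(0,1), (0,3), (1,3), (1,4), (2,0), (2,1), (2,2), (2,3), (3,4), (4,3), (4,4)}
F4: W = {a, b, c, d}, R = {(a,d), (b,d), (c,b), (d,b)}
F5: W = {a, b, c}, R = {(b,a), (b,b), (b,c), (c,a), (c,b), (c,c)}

This is the axiom for density; its first-order frame correspondent is forall x forall y (Rxy -> exists z (Rxz & Rzy)).
F1: fails — Rcd but no z with Rcz and Rzd.
F2: fails — Rvw but no z with Rvz and Rzw.
F3: fails — R01 but no z with R0z and Rz1.
F4: fails — Rdb but no z with Rdz and Rzb.
F5: satisfies the condition.
Valid on: F5.

F5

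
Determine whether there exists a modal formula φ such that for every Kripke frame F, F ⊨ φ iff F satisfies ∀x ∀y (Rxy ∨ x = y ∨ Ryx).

Not definable by any modal formula

Any modally definable frame class is closed under disjoint unions.
Take 2 disjoint single-world reflexive frames: each is trivially connected, but their disjoint union has 2 worlds with no edge between distinct components, so it is not connected.
So no modal formula (or set of formulas) defines exactly the connected frames.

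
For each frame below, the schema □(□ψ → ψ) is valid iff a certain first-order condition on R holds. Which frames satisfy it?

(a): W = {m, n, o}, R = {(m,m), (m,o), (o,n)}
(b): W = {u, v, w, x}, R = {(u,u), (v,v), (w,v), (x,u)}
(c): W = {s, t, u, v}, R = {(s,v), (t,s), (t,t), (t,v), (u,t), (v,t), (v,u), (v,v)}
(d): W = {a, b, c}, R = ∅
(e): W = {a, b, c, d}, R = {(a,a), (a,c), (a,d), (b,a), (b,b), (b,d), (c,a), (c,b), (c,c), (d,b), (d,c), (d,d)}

(b), (d), (e)

This is the axiom for shift-reflexivity; its first-order frame correspondent is ∀x ∀y (Rxy → Ryy).
(a): fails — Ron but not Rnn.
(b): ✓.
(c): fails — Rvu but not Ruu.
(d): ✓.
(e): ✓.
Valid on: (b), (d), (e).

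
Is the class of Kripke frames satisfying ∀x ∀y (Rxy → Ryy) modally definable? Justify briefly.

This is a Sahlqvist condition; the T□ axiom □(□p → p) defines it.
Suppose □(□p→p) is valid. Take Rxy and set V(p)={w : Ryw}. Then at y, □p holds; since □(□p→p) at x, □p→p at y, so p at y, i.e. Ryy.

Definable; □(□p → p) defines it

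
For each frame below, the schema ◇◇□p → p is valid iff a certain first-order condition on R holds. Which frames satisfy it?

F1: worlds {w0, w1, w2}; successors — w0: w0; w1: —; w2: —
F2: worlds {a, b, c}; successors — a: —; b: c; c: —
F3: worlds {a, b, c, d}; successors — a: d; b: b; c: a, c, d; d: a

F1, F2

Frame correspondent (Sahlqvist): ∀x ∀y (xR²y → ∃w (yRw ∧ x = w)) — i.e. a generalized confluence (Geach) condition.
F1: holds.
F2: holds.
F3: fails — aR²a but no w with aRw and a=w.
Valid on: F1, F2.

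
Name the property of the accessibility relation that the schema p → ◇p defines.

reflexivity: ∀x Rxx

Equivalently (dual form): □p → p.
Suppose □p→p is valid. At any x set V(p)={w : Rxw}. Then □p holds at x, so p holds at x, i.e. Rxx.
Conversely, any frame satisfying ∀x Rxx validates the schema.
So the correspondent is reflexivity.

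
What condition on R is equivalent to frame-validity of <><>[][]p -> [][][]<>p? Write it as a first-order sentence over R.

forall x forall y forall z ((x R^2 y & x R^3 z) -> exists w (y R^2 w & zRw))

This is a Sahlqvist (Geach-type) schema ◇^2□^2p → □^3◇^1p.
Minimal-valuation argument: fix x; take any y with xR^2y and any z with xR^3z. Set V(p) to the set of worlds R-reachable from y in exactly 2 steps. Then □^2p holds at y, so the antecedent holds at x; validity forces ◇^1p at z, giving a w with zR^1w and yR^2w.
First-order correspondent: forall x forall y forall z ((x R^2 y & x R^3 z) -> exists w (y R^2 w & zRw)).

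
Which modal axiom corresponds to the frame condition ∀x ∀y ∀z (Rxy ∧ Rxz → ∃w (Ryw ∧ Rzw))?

◇□q → □◇q

The condition is convergence. The .2 schema ◇□q → □◇q defines it.
Suppose ◇□q→□◇q is valid. Take Rxy, Rxz and set V(q)={w : Ryw}. Then □q at y so ◇□q at x, so □◇q at x, so ◇q at z, giving w with Rzw and Ryw.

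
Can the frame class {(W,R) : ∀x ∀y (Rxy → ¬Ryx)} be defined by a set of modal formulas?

Not modally definable

Any modally definable frame class is closed under surjective bounded morphisms.
The 5-cycle (worlds w0,w1,w2,w3,w4 with w0→w1→w2→w3→w4→w0) is asymmetric. Mapping every world to a single reflexive point • is a surjective bounded morphism, and the reflexive point is not asymmetric (R•• but asymmetry requires ¬R••).
So no modal formula (or set of formulas) defines exactly the asymmetric frames.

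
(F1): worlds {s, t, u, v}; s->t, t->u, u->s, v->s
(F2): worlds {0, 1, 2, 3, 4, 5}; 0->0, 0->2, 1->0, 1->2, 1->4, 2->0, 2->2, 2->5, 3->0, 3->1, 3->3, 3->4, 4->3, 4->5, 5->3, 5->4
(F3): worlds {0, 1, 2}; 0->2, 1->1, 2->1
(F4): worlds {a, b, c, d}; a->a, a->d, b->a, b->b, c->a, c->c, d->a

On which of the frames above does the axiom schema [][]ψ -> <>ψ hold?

The schema corresponds to a generalized confluence (Geach) condition: forall x exists w (x R^2 w & xRw).
(F1): fails — at s but no w with sR²w and sRw.
(F2): condition met.
(F3): fails — at 0 but no w with 0R²w and 0Rw.
(F4): condition met.

(F2), (F4)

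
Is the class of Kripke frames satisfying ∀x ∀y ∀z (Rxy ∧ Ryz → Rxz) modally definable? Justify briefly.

Yes: it is transitivity, defined by the 4 schema □q → □□q.

Definable; □q → □□q defines it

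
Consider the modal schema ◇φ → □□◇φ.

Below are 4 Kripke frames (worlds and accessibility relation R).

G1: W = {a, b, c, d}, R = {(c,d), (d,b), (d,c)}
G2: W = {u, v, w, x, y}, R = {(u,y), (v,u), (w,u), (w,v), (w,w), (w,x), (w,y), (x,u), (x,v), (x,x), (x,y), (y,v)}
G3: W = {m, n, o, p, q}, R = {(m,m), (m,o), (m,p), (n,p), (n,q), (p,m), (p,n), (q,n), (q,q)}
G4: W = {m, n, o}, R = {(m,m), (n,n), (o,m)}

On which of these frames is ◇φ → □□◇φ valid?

The schema corresponds to a generalized confluence (Geach) condition: ∀x ∀y ∀z ((xRy ∧ xR²z) → ∃w (y = w ∧ zRw)).
G1: fails — cRd, cR²b but no w with d=w and bRw.
G2: fails — uRy, uR²v but no t with y=t and vRt.
G3: fails — mRm, mR²n but no w with m=w and nRw.
G4: condition met.

G4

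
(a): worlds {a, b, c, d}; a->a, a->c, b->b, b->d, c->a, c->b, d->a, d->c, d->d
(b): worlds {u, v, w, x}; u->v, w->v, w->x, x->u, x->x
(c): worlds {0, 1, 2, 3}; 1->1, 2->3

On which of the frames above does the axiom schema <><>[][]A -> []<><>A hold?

(a), (c)

This is the axiom for a generalized confluence (Geach) condition; its first-order frame correspondent is forall x forall y forall z ((x R^2 y & xRz) -> exists w (y R^2 w & z R^2 w)).
(a): condition met.
(b): fails — wR²u, wRv but no t with uR²t and vR²t.
(c): condition met.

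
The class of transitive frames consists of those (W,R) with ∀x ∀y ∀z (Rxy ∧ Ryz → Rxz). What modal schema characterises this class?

□s → □□s

The condition is transitivity. The 4 schema □s → □□s defines it.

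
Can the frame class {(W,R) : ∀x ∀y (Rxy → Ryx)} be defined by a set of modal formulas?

The condition is symmetry. A defining modal formula is r → □◇r.
Suppose r→□◇r is valid. Take Rxy and set V(r)={x}. Then r at x, so □◇r at x, so ◇r at y, so some z with Ryz has r; z=x, i.e. Ryx.

Yes, by r → □◇r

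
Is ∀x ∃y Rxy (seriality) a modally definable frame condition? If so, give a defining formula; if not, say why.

Yes — defined by □r → ◇r

Yes: it is seriality, defined by the D schema □r → ◇r.
Suppose □r→◇r is valid. At any x set V(r)=W. Then □r at x, so ◇r at x, so x has a successor.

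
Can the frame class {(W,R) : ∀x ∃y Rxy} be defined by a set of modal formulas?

This is a Sahlqvist condition; the D axiom □q → ◇q defines it.
Suppose □q→◇q is valid. At any x set V(q)=W. Then □q at x, so ◇q at x, so x has a successor.

Definable; □q → ◇q defines it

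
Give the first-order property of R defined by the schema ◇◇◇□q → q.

This is a Sahlqvist (Geach-type) schema ◇^3□^1q → □^0◇^0q.
Minimal-valuation argument: fix x; take any y with xR^3y and any z with xR^0z. Set V(q) to the set of worlds R-reachable from y in exactly 1 step. Then □^1q holds at y, so the antecedent holds at x; validity forces ◇^0q at z, giving a w with zR^0w and yR^1w.
First-order correspondent: ∀x ∀y (xR³y → ∃w (yRw ∧ x = w)).

∀x ∀y (xR³y → ∃w (yRw ∧ x = w))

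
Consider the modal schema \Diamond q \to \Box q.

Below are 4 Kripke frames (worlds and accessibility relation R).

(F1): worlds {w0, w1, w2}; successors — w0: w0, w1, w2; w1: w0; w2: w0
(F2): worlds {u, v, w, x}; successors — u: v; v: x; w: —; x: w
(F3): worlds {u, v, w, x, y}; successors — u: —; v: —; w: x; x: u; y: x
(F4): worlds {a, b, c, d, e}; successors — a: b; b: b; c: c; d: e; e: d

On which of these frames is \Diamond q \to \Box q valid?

The schema corresponds to partial functionality: \forall x \forall y \forall z (Rxy \wedge Rxz \to y = z).
(F1): fails — w0 sees both w0 and w1.
(F2): satisfies the condition.
(F3): satisfies the condition.
(F4): satisfies the condition.

(F2), (F3), (F4)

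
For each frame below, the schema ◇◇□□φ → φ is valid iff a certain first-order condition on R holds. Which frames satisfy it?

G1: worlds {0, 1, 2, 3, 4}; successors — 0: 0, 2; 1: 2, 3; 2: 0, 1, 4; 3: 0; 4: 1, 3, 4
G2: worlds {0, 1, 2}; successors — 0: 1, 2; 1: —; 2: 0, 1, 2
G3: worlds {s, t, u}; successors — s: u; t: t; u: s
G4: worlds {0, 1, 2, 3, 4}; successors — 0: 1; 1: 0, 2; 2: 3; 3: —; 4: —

G3

The schema corresponds to a generalized confluence (Geach) condition: ∀x ∀y (xR²y → ∃w (yR²w ∧ x = w)).
G1: fails — 2R²1 but no w with 1R²w and 2=w.
G2: fails — 0R²1 but no w with 1R²w and 0=w.
G3: holds.
G4: fails — 0R²2 but no w with 2R²w and 0=w.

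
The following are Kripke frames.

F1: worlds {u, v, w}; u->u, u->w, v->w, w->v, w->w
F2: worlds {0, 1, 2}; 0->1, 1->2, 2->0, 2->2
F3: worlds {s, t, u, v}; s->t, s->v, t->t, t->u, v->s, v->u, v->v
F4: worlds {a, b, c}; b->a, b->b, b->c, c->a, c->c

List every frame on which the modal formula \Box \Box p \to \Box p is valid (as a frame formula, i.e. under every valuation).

The schema corresponds to density: \forall x \forall y (Rxy \to \exists z (Rxz \wedge Rzy)).
F1: condition met.
F2: fails — R01 but no z with R0z and Rz1.
F3: condition met.
F4: condition met.

F1, F3, F4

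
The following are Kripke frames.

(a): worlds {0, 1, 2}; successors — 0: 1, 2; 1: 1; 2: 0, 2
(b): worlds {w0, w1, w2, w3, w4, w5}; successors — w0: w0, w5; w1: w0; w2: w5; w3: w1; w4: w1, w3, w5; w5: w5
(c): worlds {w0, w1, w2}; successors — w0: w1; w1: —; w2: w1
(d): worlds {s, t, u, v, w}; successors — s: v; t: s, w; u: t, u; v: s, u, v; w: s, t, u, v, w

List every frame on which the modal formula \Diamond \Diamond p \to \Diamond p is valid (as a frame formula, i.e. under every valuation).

The schema corresponds to transitivity: \forall x \forall y \forall z (Rxy \wedge Ryz \to Rxz).
(a): fails — R02 and R20 but not R00.
(b): fails — Rw1w0 and Rw0w5 but not Rw1w5.
(c): ✓.
(d): fails — Rut and Rts but not Rus.
Valid on: (c).

(c)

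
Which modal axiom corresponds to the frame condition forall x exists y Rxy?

□ψ → ◇ψ

The condition is seriality. The D schema □ψ → ◇ψ defines it.
Suppose □ψ→◇ψ is valid. At any x set V(ψ)=W. Then □ψ at x, so ◇ψ at x, so x has a successor.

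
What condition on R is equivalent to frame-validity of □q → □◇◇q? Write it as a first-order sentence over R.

This is a Sahlqvist (Geach-type) schema ◇^0□^1q → □^1◇^2q.
First-order correspondent: ∀x ∀z (xRz → ∃w (xRw ∧ zR²w)).

∀x ∀z (xRz → ∃w (xRw ∧ zR²w))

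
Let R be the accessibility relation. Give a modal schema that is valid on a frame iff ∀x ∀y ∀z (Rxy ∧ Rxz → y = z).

◇s → □s

This is partial functionality; the standard corresponding axiom is CD: ◇s → □s.
Suppose ◇s→□s is valid. Take Rxy, Rxz and set V(s)={y}. Then ◇s at x, so □s at x, so s at z, i.e. z=y.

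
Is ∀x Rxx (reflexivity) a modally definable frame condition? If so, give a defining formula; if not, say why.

The condition is reflexivity. A defining modal formula is □p → p.
Suppose □p→p is valid. At any x set V(p)={w : Rxw}. Then □p holds at x, so p holds at x, i.e. Rxx.

Yes, by □p → p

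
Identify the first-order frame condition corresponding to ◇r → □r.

Suppose ◇r→□r is valid. Take Rxy, Rxz and set V(r)={y}. Then ◇r at x, so □r at x, so r at z, i.e. z=y.
Conversely, on a frame with partial functionality the schema holds at every world under every valuation.
Frame condition: ∀x ∀y ∀z (Rxy ∧ Rxz → y = z).

partial functionality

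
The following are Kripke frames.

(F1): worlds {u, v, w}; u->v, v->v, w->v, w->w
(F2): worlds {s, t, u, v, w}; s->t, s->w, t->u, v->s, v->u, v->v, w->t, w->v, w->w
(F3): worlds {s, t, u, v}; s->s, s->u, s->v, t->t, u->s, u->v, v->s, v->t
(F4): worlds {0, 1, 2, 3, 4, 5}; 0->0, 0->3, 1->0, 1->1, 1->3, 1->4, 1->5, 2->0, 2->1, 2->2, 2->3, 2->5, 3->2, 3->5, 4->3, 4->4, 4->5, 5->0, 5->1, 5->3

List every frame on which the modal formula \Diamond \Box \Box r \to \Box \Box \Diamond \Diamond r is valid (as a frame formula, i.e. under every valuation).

Frame correspondent (Sahlqvist): \forall x \forall y \forall z ((xRy \wedge x R^2 z) \to \exists w (y R^2 w \wedge z R^2 w)) — i.e. a generalized confluence (Geach) condition.
(F1): condition met.
(F2): fails — sRt, sR²t but no w* with tR²w* and tR²w*.
(F3): condition met.
(F4): condition met.

(F1), (F3), (F4)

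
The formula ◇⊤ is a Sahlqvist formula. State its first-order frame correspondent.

seriality: ∀x ∃y Rxy

This is a form of the D axiom.
Its frame correspondent is seriality — ∀x ∃y Rxy.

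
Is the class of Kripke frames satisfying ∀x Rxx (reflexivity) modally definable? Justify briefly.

Yes: it is reflexivity, defined by the T schema □q → q.
Suppose □q→q is valid. At any x set V(q)={w : Rxw}. Then □q holds at x, so q holds at x, i.e. Rxx.

Yes — defined by □q → q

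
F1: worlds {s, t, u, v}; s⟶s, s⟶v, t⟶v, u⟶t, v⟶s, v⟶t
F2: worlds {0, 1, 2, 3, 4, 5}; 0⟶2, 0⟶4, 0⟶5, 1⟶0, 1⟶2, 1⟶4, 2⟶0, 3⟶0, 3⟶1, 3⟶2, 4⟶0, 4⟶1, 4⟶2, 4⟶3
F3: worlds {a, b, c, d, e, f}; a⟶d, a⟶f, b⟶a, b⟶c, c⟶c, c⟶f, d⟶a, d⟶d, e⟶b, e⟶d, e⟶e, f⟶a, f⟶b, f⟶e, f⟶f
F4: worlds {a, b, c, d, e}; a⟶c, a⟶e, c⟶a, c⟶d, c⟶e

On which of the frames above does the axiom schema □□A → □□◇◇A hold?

The schema corresponds to a generalized confluence (Geach) condition: ∀x ∀z (xR²z → ∃w (xR²w ∧ zR²w)).
F1: ✓.
F2: fails — 1R²5 but no w with 1R²w and 5R²w.
F3: ✓.
F4: fails — aR²d but no w with aR²w and dR²w.
Valid on: F1, F3.

F1, F3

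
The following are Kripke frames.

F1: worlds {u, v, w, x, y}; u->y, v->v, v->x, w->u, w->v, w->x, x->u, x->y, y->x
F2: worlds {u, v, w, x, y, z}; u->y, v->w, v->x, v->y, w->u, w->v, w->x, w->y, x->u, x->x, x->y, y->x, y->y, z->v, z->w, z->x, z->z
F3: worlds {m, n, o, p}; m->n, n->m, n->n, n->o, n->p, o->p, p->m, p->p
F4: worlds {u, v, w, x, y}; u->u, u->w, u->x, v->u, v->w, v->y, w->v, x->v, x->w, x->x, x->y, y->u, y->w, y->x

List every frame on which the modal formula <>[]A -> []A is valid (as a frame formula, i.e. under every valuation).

none

The schema corresponds to the Euclidean property: forall x forall y forall z (Rxy & Rxz -> Ryz).
F1: fails — Ruy and Ruy but not Ryy.
F2: fails — Rvw and Rvw but not Rww.
F3: fails — Rno and Rnn but not Ron.
F4: fails — Ruw and Ruw but not Rww.
Valid on no frame.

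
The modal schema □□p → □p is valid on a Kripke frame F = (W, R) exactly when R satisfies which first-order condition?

This schema is the C4 axiom.
Its frame correspondent is density — ∀x ∀y (Rxy → ∃z (Rxz ∧ Rzy)).

density: ∀x ∀y (Rxy → ∃z (Rxz ∧ Rzy))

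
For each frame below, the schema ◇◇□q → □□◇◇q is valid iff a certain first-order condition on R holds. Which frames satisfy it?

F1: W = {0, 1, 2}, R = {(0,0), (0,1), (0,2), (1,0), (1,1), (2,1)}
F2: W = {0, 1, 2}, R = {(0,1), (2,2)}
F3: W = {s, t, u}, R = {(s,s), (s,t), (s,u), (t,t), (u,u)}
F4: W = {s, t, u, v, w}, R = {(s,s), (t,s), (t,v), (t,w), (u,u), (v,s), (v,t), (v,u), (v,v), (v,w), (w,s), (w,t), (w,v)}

F1, F2

Frame correspondent (Sahlqvist): ∀x ∀y ∀z ((xR²y ∧ xR²z) → ∃w (yRw ∧ zR²w)) — i.e. a generalized confluence (Geach) condition.
F1: ✓.
F2: ✓.
F3: fails — sR²t, sR²u but no w with tRw and uR²w.
F4: fails — tR²s, tR²u but no w* with sRw* and uR²w*.
Valid on: F1, F2.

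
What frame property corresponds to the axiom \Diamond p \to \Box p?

Suppose ◇p→□p is valid. Take Rxy, Rxz and set V(p)={y}. Then ◇p at x, so □p at x, so p at z, i.e. z=y.
Conversely, any frame satisfying \forall x \forall y \forall z (Rxy \wedge Rxz \to y = z) validates the schema.
Frame condition: \forall x \forall y \forall z (Rxy \wedge Rxz \to y = z).

Partial functionality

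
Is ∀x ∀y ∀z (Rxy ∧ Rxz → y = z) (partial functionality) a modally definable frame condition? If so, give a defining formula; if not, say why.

Yes, by ◇q → □q

Yes: it is partial functionality, defined by the CD schema ◇q → □q.
Suppose ◇q→□q is valid. Take Rxy, Rxz and set V(q)={y}. Then ◇q at x, so □q at x, so q at z, i.e. z=y.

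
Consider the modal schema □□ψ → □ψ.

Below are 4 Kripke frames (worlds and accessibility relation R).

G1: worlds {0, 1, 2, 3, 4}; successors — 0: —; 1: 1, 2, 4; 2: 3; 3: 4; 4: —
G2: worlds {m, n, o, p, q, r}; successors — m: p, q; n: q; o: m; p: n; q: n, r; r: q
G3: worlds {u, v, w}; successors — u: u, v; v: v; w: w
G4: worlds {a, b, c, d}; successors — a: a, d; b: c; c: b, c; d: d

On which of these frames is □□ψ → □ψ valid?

The schema corresponds to density: ∀x ∀y (Rxy → ∃z (Rxz ∧ Rzy)).
G1: fails — R34 but no z with R3z and Rz4.
G2: fails — Rom but no z with Roz and Rzm.
G3: condition met.
G4: condition met.

G3, G4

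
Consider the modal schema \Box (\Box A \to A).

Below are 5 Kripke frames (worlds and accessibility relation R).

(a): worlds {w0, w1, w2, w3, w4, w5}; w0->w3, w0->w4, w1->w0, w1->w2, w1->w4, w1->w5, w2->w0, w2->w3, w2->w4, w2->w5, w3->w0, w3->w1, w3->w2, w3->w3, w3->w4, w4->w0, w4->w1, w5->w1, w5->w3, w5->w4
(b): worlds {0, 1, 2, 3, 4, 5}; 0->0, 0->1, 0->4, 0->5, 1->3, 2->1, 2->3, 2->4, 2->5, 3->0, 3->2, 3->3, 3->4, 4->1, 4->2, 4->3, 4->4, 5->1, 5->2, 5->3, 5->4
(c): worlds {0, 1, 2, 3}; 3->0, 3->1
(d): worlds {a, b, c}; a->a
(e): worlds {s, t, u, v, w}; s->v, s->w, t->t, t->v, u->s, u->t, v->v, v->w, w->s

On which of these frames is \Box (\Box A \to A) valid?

The schema corresponds to shift-reflexivity: \forall x \forall y (Rxy \to Ryy).
(a): fails — Rw3w1 but not Rw1w1.
(b): fails — R25 but not R55.
(c): fails — R30 but not R00.
(d): ✓.
(e): fails — Rvw but not Rww.

(d)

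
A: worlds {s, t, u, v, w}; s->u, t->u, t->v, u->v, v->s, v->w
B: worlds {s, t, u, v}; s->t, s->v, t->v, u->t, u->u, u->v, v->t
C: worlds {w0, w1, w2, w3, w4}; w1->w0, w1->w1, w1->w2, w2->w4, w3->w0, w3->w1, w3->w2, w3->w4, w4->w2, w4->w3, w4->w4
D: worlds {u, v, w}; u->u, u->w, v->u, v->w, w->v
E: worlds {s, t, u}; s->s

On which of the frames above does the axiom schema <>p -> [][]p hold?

E

The schema corresponds to a generalized confluence (Geach) condition: forall x forall y forall z ((xRy & x R^2 z) -> exists w (y = w & z = w)).
A: fails — sRu, sR²v but u ≠ v.
B: fails — sRt, sR²v but t ≠ v.
C: fails — w1Rw0, w1R²w1 but w0 ≠ w1.
D: fails — uRu, uR²v but u ≠ v.
E: satisfies the condition.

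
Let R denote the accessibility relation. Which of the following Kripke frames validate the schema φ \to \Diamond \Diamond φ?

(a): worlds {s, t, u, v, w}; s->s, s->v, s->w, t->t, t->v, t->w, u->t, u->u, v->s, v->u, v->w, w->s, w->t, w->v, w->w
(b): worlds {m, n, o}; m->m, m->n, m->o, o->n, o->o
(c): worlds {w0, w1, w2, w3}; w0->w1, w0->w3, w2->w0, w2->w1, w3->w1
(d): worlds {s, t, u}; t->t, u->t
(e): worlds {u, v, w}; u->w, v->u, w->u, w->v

The schema corresponds to a generalized confluence (Geach) condition: \forall x \exists w (x = w \wedge x R^2 w).
(a): satisfies the condition.
(b): fails — at n but no w with n=w and nR²w.
(c): fails — at w0 but no w with w0=w and w0R²w.
(d): fails — at s but no w with s=w and sR²w.
(e): fails — at v but no t with v=t and vR²t.

(a)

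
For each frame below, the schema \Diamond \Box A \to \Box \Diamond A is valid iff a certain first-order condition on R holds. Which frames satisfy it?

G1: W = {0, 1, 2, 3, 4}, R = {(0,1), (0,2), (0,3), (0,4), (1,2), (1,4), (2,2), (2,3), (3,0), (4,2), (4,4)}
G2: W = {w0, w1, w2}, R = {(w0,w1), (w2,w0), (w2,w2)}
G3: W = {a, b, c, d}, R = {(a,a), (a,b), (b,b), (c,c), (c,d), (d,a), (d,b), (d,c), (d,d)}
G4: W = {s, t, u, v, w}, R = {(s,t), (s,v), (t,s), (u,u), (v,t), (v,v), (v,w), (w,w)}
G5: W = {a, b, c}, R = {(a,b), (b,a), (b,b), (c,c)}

G5

Frame correspondent (Sahlqvist): \forall x \forall y \forall z (Rxy \wedge Rxz \to \exists w (Ryw \wedge Rzw)) — i.e. convergence.
G1: fails — R02 and R03 but 2 and 3 have no common successor.
G2: fails — Rw0w1 and Rw0w1 but w1 and w1 have no common successor.
G3: fails — Rdc and Rdb but c and b have no common successor.
G4: fails — Rsv and Rst but v and t have no common successor.
G5: satisfies the condition.
Valid on: G5.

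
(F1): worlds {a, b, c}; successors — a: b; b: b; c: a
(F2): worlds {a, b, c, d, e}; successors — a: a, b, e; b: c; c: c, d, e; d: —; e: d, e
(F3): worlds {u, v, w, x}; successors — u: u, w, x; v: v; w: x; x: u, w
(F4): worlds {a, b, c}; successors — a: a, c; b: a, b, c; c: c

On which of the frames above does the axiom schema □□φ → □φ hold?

This is the axiom for density; its first-order frame correspondent is ∀x ∀y (Rxy → ∃z (Rxz ∧ Rzy)).
(F1): fails — Rca but no z with Rcz and Rza.
(F2): condition met.
(F3): fails — Rwx but no z with Rwz and Rzx.
(F4): condition met.
Valid on: (F2), (F4).

(F2), (F4)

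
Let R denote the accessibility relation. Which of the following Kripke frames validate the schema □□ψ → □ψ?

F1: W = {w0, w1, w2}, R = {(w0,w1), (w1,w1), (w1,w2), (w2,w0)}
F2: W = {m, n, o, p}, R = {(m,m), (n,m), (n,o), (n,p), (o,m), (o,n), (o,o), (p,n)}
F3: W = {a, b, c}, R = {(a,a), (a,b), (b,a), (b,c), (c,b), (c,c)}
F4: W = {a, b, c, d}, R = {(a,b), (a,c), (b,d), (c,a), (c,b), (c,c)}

F3

This is the axiom for density; its first-order frame correspondent is ∀x ∀y (Rxy → ∃z (Rxz ∧ Rzy)).
F1: fails — Rw2w0 but no z with Rw2z and Rzw0.
F2: fails — Rpn but no z with Rpz and Rzn.
F3: ✓.
F4: fails — Rbd but no z with Rbz and Rzd.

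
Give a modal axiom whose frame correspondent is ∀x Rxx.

A defining formula is □p → p (the T axiom).

□p → p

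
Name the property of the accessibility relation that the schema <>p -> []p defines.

Partial functionality

Suppose ◇p→□p is valid. Take Rxy, Rxz and set V(p)={y}. Then ◇p at x, so □p at x, so p at z, i.e. z=y.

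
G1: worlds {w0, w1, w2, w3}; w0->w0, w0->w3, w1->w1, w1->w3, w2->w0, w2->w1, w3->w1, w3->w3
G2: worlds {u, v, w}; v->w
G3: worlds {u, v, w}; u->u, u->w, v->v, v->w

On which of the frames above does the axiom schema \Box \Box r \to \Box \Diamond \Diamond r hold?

Frame correspondent (Sahlqvist): \forall x \forall z (xRz \to \exists w (x R^2 w \wedge z R^2 w)) — i.e. a generalized confluence (Geach) condition.
G1: satisfies the condition.
G2: fails — vRw but no t with vR²t and wR²t.
G3: fails — uRw but no t with uR²t and wR²t.
Valid on: G1.

G1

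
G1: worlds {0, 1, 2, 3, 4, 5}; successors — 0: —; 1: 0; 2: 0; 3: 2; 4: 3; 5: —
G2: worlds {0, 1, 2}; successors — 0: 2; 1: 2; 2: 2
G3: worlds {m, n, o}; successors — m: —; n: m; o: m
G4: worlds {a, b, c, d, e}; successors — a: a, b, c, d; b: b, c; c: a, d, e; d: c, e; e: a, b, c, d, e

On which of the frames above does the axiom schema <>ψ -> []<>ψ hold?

This is the axiom for the Euclidean property; its first-order frame correspondent is forall x forall y forall z (Rxy & Rxz -> Ryz).
G1: fails — R10 and R10 but not R00.
G2: condition met.
G3: fails — Rnm and Rnm but not Rmm.
G4: fails — Rab and Raa but not Rba.

G2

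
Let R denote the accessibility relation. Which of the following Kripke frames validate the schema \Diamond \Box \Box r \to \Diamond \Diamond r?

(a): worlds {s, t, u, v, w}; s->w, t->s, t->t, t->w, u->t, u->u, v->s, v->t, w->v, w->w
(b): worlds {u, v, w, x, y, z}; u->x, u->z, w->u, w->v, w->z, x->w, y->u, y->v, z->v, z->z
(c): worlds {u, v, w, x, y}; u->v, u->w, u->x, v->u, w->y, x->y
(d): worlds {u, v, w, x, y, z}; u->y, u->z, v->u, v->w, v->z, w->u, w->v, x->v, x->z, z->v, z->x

(a)

Frame correspondent (Sahlqvist): \forall x \forall y (xRy \to \exists w (y R^2 w \wedge x R^2 w)) — i.e. a generalized confluence (Geach) condition.
(a): condition met.
(b): fails — wRv but no t with vR²t and wR²t.
(c): fails — uRv but no t with vR²t and uR²t.
(d): fails — uRy but no t with yR²t and uR²t.
Valid on: (a).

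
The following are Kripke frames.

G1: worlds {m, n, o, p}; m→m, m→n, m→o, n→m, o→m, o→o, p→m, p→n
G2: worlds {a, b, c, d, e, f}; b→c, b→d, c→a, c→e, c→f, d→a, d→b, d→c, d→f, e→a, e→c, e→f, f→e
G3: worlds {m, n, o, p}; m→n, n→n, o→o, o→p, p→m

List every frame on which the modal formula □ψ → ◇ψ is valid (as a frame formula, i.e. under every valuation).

This is the axiom for seriality; its first-order frame correspondent is ∀x ∃y Rxy.
G1: condition met.
G2: fails — world a has no successor.
G3: condition met.

G1, G3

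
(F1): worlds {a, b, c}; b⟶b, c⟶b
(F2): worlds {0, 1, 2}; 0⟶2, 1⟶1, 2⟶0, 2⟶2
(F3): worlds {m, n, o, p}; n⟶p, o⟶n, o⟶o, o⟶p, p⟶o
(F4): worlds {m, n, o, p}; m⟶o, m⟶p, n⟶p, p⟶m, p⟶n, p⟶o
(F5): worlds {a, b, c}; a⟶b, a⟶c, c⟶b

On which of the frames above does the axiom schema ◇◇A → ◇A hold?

The schema corresponds to transitivity: ∀x ∀y ∀z (Rxy ∧ Ryz → Rxz).
(F1): ✓.
(F2): fails — R02 and R20 but not R00.
(F3): fails — Rpo and Ron but not Rpn.
(F4): fails — Rpm and Rmp but not Rpp.
(F5): ✓.
Valid on: (F1), (F5).

(F1), (F5)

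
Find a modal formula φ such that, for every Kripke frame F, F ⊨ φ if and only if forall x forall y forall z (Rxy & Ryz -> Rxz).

□q → □□q

A defining formula is □q → □□q (the 4 axiom).
Suppose □q→□□q is valid. Take Rxy, Ryz and set V(q)={w : Rxw}. Then □q at x, so □□q at x, so □q at y, so q at z, i.e. Rxz.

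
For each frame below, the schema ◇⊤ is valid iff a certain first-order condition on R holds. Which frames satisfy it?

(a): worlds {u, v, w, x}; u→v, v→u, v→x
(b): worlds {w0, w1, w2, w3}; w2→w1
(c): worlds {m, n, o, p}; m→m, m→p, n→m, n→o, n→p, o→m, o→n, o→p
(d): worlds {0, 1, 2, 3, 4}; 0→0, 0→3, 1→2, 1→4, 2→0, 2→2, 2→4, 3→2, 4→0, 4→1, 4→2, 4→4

(d)

The schema corresponds to seriality: ∀x ∃y Rxy.
(a): fails — world w has no successor.
(b): fails — world w0 has no successor.
(c): fails — world p has no successor.
(d): condition met.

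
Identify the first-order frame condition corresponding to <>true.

This is a form of the D axiom.
It corresponds to seriality: forall x exists y Rxy.

seriality: forall x exists y Rxy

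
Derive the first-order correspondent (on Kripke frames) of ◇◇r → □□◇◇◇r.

This is a Sahlqvist (Geach-type) schema ◇^2□^0r → □^2◇^3r.
Minimal-valuation argument: fix x; take any y with xR^2y and any z with xR^2z. Set V(r) to the set of worlds R-reachable from y in exactly 0 steps. Then □^0r holds at y, so the antecedent holds at x; validity forces ◇^3r at z, giving a w with zR^3w and yR^0w.
First-order correspondent: ∀x ∀y ∀z ((xR²y ∧ xR²z) → ∃w (y = w ∧ zR³w)).

∀x ∀y ∀z ((xR²y ∧ xR²z) → ∃w (y = w ∧ zR³w))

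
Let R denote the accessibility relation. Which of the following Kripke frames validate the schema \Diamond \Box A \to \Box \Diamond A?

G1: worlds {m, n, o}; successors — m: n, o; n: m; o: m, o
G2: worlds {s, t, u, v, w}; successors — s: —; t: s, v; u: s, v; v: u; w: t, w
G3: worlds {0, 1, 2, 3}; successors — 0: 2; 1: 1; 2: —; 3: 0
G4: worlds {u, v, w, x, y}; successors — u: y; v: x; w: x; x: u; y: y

G1, G4

This is the axiom for convergence; its first-order frame correspondent is \forall x \forall y \forall z (Rxy \wedge Rxz \to \exists w (Ryw \wedge Rzw)).
G1: holds.
G2: fails — Rtv and Rts but v and s have no common successor.
G3: fails — R02 and R02 but 2 and 2 have no common successor.
G4: holds.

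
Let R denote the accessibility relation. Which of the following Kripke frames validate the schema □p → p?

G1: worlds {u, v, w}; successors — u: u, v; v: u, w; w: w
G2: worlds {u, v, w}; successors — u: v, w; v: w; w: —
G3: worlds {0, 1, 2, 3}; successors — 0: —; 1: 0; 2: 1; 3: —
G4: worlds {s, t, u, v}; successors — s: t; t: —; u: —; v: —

Frame correspondent (Sahlqvist): ∀x Rxx — i.e. reflexivity.
G1: fails — world v does not see itself.
G2: fails — world u does not see itself.
G3: fails — world 0 does not see itself.
G4: fails — world s does not see itself.

none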